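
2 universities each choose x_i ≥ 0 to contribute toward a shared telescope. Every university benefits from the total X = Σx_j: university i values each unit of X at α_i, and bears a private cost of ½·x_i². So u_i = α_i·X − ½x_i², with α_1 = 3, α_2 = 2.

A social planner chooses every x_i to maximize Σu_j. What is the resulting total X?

Planner FOC: ∂(Σu_j)/∂x_i = (Σα_j) − x_i = 0, so x_i^SO = Σα_j = 5 for every i; X^SO = 10.

10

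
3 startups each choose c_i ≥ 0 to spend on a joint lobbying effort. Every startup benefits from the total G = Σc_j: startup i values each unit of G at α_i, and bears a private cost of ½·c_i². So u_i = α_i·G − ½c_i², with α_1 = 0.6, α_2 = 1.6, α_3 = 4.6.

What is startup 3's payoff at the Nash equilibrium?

Startup i's FOC: ∂u_i/∂c_i = α_i − c_i = 0, so c_i* = α_i.
NE contributions = (0.6, 1.6, 4.6); G = 6.8.
u_3 = α_3·G − ½·(c_3)² = 4.6·6.8 − ½·4.6² = 20.7.

20.7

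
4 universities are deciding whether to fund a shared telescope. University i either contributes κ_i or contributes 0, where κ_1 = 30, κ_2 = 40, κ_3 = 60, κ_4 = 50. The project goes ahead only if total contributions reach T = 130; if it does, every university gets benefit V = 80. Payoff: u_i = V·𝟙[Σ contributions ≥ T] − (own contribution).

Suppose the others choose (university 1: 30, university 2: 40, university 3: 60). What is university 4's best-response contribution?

0

Others' total = 130 ≥ 130; contributing adds cost 50 for no extra benefit.
Best response: 0.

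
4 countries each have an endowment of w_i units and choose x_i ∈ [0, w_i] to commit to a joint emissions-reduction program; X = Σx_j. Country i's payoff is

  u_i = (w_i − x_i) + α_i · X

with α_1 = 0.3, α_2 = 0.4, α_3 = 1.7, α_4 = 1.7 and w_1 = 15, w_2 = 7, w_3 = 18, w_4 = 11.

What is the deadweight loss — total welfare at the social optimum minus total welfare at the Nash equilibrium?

∂u_i/∂x_i = α_i − 1, so country i contributes w_i if α_i > 1, else 0.
α_i > 1 for i ∈ {3, 4}; NE contributions (0, 0, 18, 11), X = 29.
W^NE = Σw_i − X^NE + (Σα_i)·X^NE = 51 + 3.1·29 = 140.9.
Planner: ∂(Σu_j)/∂x_i = Σα_j − 1 = 3.1 > 0, so everyone contributes w_i; X^SO = 51, W^SO = 51 + 3.1·51 = 209.1.
Deadweight loss = 68.2.

68.2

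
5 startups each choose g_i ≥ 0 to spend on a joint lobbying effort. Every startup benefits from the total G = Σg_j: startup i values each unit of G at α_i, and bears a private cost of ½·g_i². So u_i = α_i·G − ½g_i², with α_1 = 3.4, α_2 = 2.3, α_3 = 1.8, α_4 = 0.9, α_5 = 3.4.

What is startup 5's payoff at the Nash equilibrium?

Startup i's FOC: ∂u_i/∂g_i = α_i − g_i = 0, so g_i* = α_i.
NE contributions = (3.4, 2.3, 1.8, 0.9, 3.4); G = 11.8.
u_5 = α_5·G − ½·(g_5)² = 3.4·11.8 − ½·3.4² = 34.34.

34.34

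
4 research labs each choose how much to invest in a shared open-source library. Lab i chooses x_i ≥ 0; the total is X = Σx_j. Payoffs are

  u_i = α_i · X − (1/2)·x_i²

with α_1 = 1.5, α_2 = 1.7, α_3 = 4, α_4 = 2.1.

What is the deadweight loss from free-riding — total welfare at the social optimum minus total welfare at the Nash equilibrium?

99.265

Lab i's FOC: ∂u_i/∂x_i = α_i − x_i = 0, so x_i* = α_i.
NE contributions = (1.5, 1.7, 4, 2.1); X = 9.3.
W^NE = (Σα)·X − ½Σα_i² = 9.3² − ½·25.55 = 73.715.
Planner sets x_i = Σα_j = 9.3 for every i, so X^SO = 4·9.3 = 37.2.
W^SO = (Σα)·X^SO − ½·4·(Σα)² = (4/2)·9.3² = 172.98.
Deadweight loss = W^SO − W^NE = 99.265.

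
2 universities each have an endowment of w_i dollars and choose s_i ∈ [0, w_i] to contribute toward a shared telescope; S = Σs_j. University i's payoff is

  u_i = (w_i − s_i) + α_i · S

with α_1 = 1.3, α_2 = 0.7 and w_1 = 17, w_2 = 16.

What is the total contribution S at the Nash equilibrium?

17

∂u_i/∂s_i = α_i − 1, so university i contributes w_i if α_i > 1, else 0.
α_i > 1 for i ∈ {1}; NE contributions (17, 0), S = 17.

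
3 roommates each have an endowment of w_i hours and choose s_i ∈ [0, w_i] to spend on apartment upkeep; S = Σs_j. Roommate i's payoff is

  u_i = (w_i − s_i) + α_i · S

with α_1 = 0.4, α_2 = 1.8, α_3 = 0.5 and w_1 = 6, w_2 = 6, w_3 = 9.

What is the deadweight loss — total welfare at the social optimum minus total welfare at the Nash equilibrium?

25.5

∂u_i/∂s_i = α_i − 1, so roommate i contributes w_i if α_i > 1, else 0.
α_i > 1 for i ∈ {2}; NE contributions (0, 6, 0), S = 6.
W^NE = Σw_i − S^NE + (Σα_i)·S^NE = 21 + 1.7·6 = 31.2.
Planner: ∂(Σu_j)/∂s_i = Σα_j − 1 = 1.7 > 0, so everyone contributes w_i; S^SO = 21, W^SO = 21 + 1.7·21 = 56.7.
Deadweight loss = 25.5.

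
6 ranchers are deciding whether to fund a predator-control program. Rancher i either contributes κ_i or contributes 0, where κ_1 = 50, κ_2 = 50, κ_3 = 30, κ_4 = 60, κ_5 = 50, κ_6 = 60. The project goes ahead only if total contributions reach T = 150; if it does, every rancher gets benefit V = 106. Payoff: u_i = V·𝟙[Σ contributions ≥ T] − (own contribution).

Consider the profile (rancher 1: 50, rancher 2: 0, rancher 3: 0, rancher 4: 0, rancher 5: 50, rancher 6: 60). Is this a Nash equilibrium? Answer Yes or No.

Total = 160 ≥ 150: provided.
Rancher 1 (pledges 50, payoff 56): dropping to 0 → total 110, payoff 0. No gain.
Rancher 2 (pledges 0, payoff 106): pledging 50 → total 210, payoff 56. No gain.
Rancher 3 (pledges 0, payoff 106): pledging 30 → total 190, payoff 76. No gain.
Rancher 4 (pledges 0, payoff 106): pledging 60 → total 220, payoff 46. No gain.
Rancher 5 (pledges 50, payoff 56): dropping to 0 → total 110, payoff 0. No gain.
Rancher 6 (pledges 60, payoff 46): dropping to 0 → total 100, payoff 0. No gain.

Yes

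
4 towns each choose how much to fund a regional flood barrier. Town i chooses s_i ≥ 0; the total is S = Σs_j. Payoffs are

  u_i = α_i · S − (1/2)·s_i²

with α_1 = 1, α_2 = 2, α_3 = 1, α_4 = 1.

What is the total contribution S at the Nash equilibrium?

5

Town i's FOC: ∂u_i/∂s_i = α_i − s_i = 0, so s_i* = α_i.
NE contributions = (1, 2, 1, 1); S = 5.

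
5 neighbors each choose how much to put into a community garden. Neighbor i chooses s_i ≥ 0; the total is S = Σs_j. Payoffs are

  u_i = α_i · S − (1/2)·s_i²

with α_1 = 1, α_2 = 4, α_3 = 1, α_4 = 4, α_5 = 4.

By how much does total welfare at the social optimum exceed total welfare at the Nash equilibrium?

319

Neighbor i's FOC: ∂u_i/∂s_i = α_i − s_i = 0, so s_i* = α_i.
NE contributions = (1, 4, 1, 4, 4); S = 14.
W^NE = (Σα)·S − ½Σα_i² = 14² − ½·50 = 171.
Planner sets s_i = Σα_j = 14 for every i, so S^SO = 5·14 = 70.
W^SO = (Σα)·S^SO − ½·5·(Σα)² = (5/2)·14² = 490.
Deadweight loss = W^SO − W^NE = 319.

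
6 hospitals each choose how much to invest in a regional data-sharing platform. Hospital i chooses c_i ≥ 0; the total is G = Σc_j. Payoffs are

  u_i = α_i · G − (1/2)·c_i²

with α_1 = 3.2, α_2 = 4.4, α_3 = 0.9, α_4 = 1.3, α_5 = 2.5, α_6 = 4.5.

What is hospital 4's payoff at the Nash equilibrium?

Hospital i's FOC: ∂u_i/∂c_i = α_i − c_i = 0, so c_i* = α_i.
NE contributions = (3.2, 4.4, 0.9, 1.3, 2.5, 4.5); G = 16.8.
u_4 = α_4·G − ½·(c_4)² = 1.3·16.8 − ½·1.3² = 20.995.

20.995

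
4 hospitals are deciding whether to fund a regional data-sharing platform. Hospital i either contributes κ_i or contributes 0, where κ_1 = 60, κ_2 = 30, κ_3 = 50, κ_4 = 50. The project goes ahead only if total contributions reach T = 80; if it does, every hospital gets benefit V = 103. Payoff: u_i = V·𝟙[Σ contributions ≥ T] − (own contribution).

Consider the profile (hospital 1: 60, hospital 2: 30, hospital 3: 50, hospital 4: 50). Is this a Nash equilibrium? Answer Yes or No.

Total = 190 ≥ 80: provided.
Hospital 1 (pledges 60, payoff 43): dropping to 0 → total 130, payoff 103. Profitable deviation.

No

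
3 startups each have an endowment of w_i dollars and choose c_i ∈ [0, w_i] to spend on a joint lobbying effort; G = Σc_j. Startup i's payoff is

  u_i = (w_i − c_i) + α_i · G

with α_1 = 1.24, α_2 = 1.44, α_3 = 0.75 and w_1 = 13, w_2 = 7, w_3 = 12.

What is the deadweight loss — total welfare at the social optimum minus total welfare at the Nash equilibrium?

29.16

∂u_i/∂c_i = α_i − 1, so startup i contributes w_i if α_i > 1, else 0.
α_i > 1 for i ∈ {1, 2}; NE contributions (13, 7, 0), G = 20.
W^NE = Σw_i − G^NE + (Σα_i)·G^NE = 32 + 2.43·20 = 80.6.
Planner: ∂(Σu_j)/∂c_i = Σα_j − 1 = 2.43 > 0, so everyone contributes w_i; G^SO = 32, W^SO = 32 + 2.43·32 = 109.76.
Deadweight loss = 29.16.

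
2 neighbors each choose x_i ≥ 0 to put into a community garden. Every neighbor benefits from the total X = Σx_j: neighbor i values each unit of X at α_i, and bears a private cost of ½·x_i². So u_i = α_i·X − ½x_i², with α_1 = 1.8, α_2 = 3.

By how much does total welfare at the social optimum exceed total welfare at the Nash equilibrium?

Neighbor i's FOC: ∂u_i/∂x_i = α_i − x_i = 0, so x_i* = α_i.
NE contributions = (1.8, 3); X = 4.8.
W^NE = (Σα)·X − ½Σα_i² = 4.8² − ½·12.24 = 16.92.
Planner sets x_i = Σα_j = 4.8 for every i, so X^SO = 2·4.8 = 9.6.
W^SO = (Σα)·X^SO − ½·2·(Σα)² = (2/2)·4.8² = 23.04.
Deadweight loss = W^SO − W^NE = 6.12.

6.12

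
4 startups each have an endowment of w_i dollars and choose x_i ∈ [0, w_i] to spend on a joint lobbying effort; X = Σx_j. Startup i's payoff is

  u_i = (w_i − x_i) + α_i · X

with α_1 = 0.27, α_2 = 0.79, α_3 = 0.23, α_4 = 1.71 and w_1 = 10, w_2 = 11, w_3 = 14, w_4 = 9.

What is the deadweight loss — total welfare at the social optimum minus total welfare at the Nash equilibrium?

∂u_i/∂x_i = α_i − 1, so startup i contributes w_i if α_i > 1, else 0.
α_i > 1 for i ∈ {4}; NE contributions (0, 0, 0, 9), X = 9.
W^NE = Σw_i − X^NE + (Σα_i)·X^NE = 44 + 2·9 = 62.
Planner: ∂(Σu_j)/∂x_i = Σα_j − 1 = 2 > 0, so everyone contributes w_i; X^SO = 44, W^SO = 44 + 2·44 = 132.
Deadweight loss = 70.

70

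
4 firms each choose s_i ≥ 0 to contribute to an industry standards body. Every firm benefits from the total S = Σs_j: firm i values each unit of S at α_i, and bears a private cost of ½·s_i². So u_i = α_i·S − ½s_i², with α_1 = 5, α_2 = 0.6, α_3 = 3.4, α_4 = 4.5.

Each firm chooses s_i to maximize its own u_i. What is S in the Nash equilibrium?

13.5

Firm i's FOC: ∂u_i/∂s_i = α_i − s_i = 0, so s_i* = α_i.
NE contributions = (5, 0.6, 3.4, 4.5); S = 13.5.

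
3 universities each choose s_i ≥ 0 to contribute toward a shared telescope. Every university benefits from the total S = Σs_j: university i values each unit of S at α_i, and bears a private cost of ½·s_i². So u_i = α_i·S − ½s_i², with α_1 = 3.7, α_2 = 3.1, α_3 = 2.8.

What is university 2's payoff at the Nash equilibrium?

University i's FOC: ∂u_i/∂s_i = α_i − s_i = 0, so s_i* = α_i.
NE contributions = (3.7, 3.1, 2.8); S = 9.6.
u_2 = α_2·S − ½·(s_2)² = 3.1·9.6 − ½·3.1² = 24.955.

24.955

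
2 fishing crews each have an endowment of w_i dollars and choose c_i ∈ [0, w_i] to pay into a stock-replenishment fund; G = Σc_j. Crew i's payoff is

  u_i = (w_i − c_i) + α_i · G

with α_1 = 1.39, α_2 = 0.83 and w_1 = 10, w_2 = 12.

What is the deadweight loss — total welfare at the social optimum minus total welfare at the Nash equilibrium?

14.64

∂u_i/∂c_i = α_i − 1, so crew i contributes w_i if α_i > 1, else 0.
α_i > 1 for i ∈ {1}; NE contributions (10, 0), G = 10.
W^NE = Σw_i − G^NE + (Σα_i)·G^NE = 22 + 1.22·10 = 34.2.
Planner: ∂(Σu_j)/∂c_i = Σα_j − 1 = 1.22 > 0, so everyone contributes w_i; G^SO = 22, W^SO = 22 + 1.22·22 = 48.84.
Deadweight loss = 14.64.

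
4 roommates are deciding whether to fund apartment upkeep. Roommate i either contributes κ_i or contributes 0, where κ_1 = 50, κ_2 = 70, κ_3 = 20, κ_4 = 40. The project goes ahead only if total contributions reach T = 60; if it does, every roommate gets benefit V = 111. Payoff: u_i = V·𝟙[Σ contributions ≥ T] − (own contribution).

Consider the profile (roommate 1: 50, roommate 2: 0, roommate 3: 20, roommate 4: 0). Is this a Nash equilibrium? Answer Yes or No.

Yes

Total = 70 ≥ 60: provided.
Roommate 1 (pledges 50, payoff 61): dropping to 0 → total 20, payoff 0. No gain.
Roommate 2 (pledges 0, payoff 111): pledging 70 → total 140, payoff 41. No gain.
Roommate 3 (pledges 20, payoff 91): dropping to 0 → total 50, payoff 0. No gain.
Roommate 4 (pledges 0, payoff 111): pledging 40 → total 110, payoff 71. No gain.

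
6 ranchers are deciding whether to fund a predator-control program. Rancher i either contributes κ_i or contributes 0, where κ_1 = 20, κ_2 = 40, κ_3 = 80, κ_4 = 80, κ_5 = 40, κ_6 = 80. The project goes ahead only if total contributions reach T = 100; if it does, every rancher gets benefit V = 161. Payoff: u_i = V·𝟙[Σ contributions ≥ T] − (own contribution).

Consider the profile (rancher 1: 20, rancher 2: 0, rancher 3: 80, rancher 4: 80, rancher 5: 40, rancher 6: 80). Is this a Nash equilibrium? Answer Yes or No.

Total = 300 ≥ 100: provided.
Rancher 1 (pledges 20, payoff 141): dropping to 0 → total 280, payoff 161. Profitable deviation.

No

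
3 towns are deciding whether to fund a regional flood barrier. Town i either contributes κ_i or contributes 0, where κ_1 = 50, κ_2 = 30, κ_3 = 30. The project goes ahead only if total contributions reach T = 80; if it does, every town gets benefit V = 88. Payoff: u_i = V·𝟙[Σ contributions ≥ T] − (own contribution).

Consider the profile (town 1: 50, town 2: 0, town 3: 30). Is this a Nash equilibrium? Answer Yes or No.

Yes

Total = 80 ≥ 80: provided.
Town 1 (pledges 50, payoff 38): dropping to 0 → total 30, payoff 0. No gain.
Town 2 (pledges 0, payoff 88): pledging 30 → total 110, payoff 58. No gain.
Town 3 (pledges 30, payoff 58): dropping to 0 → total 50, payoff 0. No gain.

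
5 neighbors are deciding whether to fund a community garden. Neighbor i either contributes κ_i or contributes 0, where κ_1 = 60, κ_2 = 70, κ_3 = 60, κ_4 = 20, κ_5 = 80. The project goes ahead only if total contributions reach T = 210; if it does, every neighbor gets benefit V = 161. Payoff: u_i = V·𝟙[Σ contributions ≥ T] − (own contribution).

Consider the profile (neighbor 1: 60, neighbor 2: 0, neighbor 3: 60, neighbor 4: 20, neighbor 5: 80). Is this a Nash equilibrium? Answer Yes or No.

Total = 220 ≥ 210: provided.
Neighbor 1 (pledges 60, payoff 101): dropping to 0 → total 160, payoff 0. No gain.
Neighbor 2 (pledges 0, payoff 161): pledging 70 → total 290, payoff 91. No gain.
Neighbor 3 (pledges 60, payoff 101): dropping to 0 → total 160, payoff 0. No gain.
Neighbor 4 (pledges 20, payoff 141): dropping to 0 → total 200, payoff 0. No gain.
Neighbor 5 (pledges 80, payoff 81): dropping to 0 → total 140, payoff 0. No gain.

Yes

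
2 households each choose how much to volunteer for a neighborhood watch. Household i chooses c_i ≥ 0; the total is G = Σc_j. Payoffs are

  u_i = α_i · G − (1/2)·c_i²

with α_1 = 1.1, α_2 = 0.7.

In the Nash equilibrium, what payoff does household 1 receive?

Household i's FOC: ∂u_i/∂c_i = α_i − c_i = 0, so c_i* = α_i.
NE contributions = (1.1, 0.7); G = 1.8.
u_1 = α_1·G − ½·(c_1)² = 1.1·1.8 − ½·1.1² = 1.375.

1.375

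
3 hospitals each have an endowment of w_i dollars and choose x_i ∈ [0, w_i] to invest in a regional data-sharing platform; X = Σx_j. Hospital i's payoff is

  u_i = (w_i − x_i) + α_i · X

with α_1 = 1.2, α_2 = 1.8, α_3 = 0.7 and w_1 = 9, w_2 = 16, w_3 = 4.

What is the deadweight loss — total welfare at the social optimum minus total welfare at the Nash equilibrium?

∂u_i/∂x_i = α_i − 1, so hospital i contributes w_i if α_i > 1, else 0.
α_i > 1 for i ∈ {1, 2}; NE contributions (9, 16, 0), X = 25.
W^NE = Σw_i − X^NE + (Σα_i)·X^NE = 29 + 2.7·25 = 96.5.
Planner: ∂(Σu_j)/∂x_i = Σα_j − 1 = 2.7 > 0, so everyone contributes w_i; X^SO = 29, W^SO = 29 + 2.7·29 = 107.3.
Deadweight loss = 10.8.

10.8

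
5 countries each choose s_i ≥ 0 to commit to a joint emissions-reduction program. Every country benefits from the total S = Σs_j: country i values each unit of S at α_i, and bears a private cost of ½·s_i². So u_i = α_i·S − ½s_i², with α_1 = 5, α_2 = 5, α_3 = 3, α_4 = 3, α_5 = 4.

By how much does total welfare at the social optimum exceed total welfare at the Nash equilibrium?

Country i's FOC: ∂u_i/∂s_i = α_i − s_i = 0, so s_i* = α_i.
NE contributions = (5, 5, 3, 3, 4); S = 20.
W^NE = (Σα)·S − ½Σα_i² = 20² − ½·84 = 358.
Planner sets s_i = Σα_j = 20 for every i, so S^SO = 5·20 = 100.
W^SO = (Σα)·S^SO − ½·5·(Σα)² = (5/2)·20² = 1000.
Deadweight loss = W^SO − W^NE = 642.

642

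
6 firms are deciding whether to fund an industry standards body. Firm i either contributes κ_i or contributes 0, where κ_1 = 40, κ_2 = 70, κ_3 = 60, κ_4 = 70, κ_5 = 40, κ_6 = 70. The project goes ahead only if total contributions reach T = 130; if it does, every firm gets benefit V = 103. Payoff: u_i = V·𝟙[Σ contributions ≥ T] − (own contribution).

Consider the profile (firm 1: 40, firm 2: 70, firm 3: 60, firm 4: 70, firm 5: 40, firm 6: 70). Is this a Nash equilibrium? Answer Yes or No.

Total = 350 ≥ 130: provided.
Firm 1 (pledges 40, payoff 63): dropping to 0 → total 310, payoff 103. Profitable deviation.

No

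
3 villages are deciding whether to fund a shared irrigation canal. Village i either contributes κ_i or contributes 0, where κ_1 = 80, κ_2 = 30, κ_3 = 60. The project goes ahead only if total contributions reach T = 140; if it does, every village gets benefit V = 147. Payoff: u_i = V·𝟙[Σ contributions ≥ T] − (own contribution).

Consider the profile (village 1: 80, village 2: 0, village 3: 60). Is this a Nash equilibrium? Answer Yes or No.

Total = 140 ≥ 140: provided.
Village 1 (pledges 80, payoff 67): dropping to 0 → total 60, payoff 0. No gain.
Village 2 (pledges 0, payoff 147): pledging 30 → total 170, payoff 117. No gain.
Village 3 (pledges 60, payoff 87): dropping to 0 → total 80, payoff 0. No gain.

Yes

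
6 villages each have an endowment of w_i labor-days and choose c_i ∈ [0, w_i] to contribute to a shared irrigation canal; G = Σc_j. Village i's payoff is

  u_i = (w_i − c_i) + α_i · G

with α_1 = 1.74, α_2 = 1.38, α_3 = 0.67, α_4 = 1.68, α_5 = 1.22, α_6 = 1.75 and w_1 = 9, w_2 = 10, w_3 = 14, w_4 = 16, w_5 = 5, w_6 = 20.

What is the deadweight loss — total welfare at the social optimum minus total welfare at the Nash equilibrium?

104.16

∂u_i/∂c_i = α_i − 1, so village i contributes w_i if α_i > 1, else 0.
α_i > 1 for i ∈ {1, 2, 4, 5, 6}; NE contributions (9, 10, 0, 16, 5, 20), G = 60.
W^NE = Σw_i − G^NE + (Σα_i)·G^NE = 74 + 7.44·60 = 520.4.
Planner: ∂(Σu_j)/∂c_i = Σα_j − 1 = 7.44 > 0, so everyone contributes w_i; G^SO = 74, W^SO = 74 + 7.44·74 = 624.56.
Deadweight loss = 104.16.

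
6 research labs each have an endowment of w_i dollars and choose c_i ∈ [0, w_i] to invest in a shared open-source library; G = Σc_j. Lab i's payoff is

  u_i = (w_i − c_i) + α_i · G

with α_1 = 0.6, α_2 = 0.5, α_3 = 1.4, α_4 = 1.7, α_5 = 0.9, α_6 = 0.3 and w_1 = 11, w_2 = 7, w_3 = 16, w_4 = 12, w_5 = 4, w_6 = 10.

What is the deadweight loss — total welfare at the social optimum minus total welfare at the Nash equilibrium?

140.8

∂u_i/∂c_i = α_i − 1, so lab i contributes w_i if α_i > 1, else 0.
α_i > 1 for i ∈ {3, 4}; NE contributions (0, 0, 16, 12, 0, 0), G = 28.
W^NE = Σw_i − G^NE + (Σα_i)·G^NE = 60 + 4.4·28 = 183.2.
Planner: ∂(Σu_j)/∂c_i = Σα_j − 1 = 4.4 > 0, so everyone contributes w_i; G^SO = 60, W^SO = 60 + 4.4·60 = 324.
Deadweight loss = 140.8.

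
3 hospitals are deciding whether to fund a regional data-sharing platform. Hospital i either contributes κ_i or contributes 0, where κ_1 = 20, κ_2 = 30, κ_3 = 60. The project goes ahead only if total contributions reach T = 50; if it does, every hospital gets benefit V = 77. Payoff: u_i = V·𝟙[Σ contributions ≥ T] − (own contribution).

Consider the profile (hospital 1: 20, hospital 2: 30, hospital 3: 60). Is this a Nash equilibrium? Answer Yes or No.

No

Total = 110 ≥ 50: provided.
Hospital 1 (pledges 20, payoff 57): dropping to 0 → total 90, payoff 77. Profitable deviation.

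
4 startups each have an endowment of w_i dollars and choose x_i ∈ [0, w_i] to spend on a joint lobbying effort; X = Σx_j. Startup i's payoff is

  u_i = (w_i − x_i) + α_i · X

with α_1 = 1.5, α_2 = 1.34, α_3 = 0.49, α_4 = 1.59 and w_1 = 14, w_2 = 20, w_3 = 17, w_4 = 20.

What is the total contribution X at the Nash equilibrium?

∂u_i/∂x_i = α_i − 1, so startup i contributes w_i if α_i > 1, else 0.
α_i > 1 for i ∈ {1, 2, 4}; NE contributions (14, 20, 0, 20), X = 54.

54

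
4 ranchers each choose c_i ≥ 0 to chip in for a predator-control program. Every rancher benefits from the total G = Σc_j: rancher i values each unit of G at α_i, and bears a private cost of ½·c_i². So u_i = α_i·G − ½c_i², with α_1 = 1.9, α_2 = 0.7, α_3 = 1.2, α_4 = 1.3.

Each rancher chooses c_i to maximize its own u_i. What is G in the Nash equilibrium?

5.1

Rancher i's FOC: ∂u_i/∂c_i = α_i − c_i = 0, so c_i* = α_i.
NE contributions = (1.9, 0.7, 1.2, 1.3); G = 5.1.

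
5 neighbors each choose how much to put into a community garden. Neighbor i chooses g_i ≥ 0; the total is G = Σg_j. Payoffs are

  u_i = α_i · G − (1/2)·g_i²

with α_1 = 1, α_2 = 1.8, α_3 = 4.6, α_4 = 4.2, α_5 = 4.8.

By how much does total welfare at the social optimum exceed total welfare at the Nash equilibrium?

436.48

Neighbor i's FOC: ∂u_i/∂g_i = α_i − g_i = 0, so g_i* = α_i.
NE contributions = (1, 1.8, 4.6, 4.2, 4.8); G = 16.4.
W^NE = (Σα)·G − ½Σα_i² = 16.4² − ½·66.08 = 235.92.
Planner sets g_i = Σα_j = 16.4 for every i, so G^SO = 5·16.4 = 82.
W^SO = (Σα)·G^SO − ½·5·(Σα)² = (5/2)·16.4² = 672.4.
Deadweight loss = W^SO − W^NE = 436.48.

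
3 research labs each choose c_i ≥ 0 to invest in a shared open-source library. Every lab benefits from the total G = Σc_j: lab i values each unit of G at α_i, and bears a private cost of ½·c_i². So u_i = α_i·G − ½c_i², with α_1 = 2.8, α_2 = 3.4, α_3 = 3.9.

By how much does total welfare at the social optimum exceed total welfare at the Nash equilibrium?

68.31

Lab i's FOC: ∂u_i/∂c_i = α_i − c_i = 0, so c_i* = α_i.
NE contributions = (2.8, 3.4, 3.9); G = 10.1.
W^NE = (Σα)·G − ½Σα_i² = 10.1² − ½·34.61 = 84.705.
Planner sets c_i = Σα_j = 10.1 for every i, so G^SO = 3·10.1 = 30.3.
W^SO = (Σα)·G^SO − ½·3·(Σα)² = (3/2)·10.1² = 153.015.
Deadweight loss = W^SO − W^NE = 68.31.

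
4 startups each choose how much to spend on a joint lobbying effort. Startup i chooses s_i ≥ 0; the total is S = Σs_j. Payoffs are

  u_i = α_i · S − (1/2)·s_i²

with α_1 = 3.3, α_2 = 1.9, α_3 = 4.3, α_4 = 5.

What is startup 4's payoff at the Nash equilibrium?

Startup i's FOC: ∂u_i/∂s_i = α_i − s_i = 0, so s_i* = α_i.
NE contributions = (3.3, 1.9, 4.3, 5); S = 14.5.
u_4 = α_4·S − ½·(s_4)² = 5·14.5 − ½·5² = 60.

60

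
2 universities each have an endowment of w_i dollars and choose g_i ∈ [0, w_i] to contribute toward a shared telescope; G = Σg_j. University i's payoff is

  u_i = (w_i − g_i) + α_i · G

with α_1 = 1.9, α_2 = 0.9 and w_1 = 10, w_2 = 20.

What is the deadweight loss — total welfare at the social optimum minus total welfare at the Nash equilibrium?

36

∂u_i/∂g_i = α_i − 1, so university i contributes w_i if α_i > 1, else 0.
α_i > 1 for i ∈ {1}; NE contributions (10, 0), G = 10.
W^NE = Σw_i − G^NE + (Σα_i)·G^NE = 30 + 1.8·10 = 48.
Planner: ∂(Σu_j)/∂g_i = Σα_j − 1 = 1.8 > 0, so everyone contributes w_i; G^SO = 30, W^SO = 30 + 1.8·30 = 84.
Deadweight loss = 36.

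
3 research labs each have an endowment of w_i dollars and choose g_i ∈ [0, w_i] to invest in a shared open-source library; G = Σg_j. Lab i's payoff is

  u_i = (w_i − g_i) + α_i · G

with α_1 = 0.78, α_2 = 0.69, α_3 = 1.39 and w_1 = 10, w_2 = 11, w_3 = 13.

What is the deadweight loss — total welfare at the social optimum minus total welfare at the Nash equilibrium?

∂u_i/∂g_i = α_i − 1, so lab i contributes w_i if α_i > 1, else 0.
α_i > 1 for i ∈ {3}; NE contributions (0, 0, 13), G = 13.
W^NE = Σw_i − G^NE + (Σα_i)·G^NE = 34 + 1.86·13 = 58.18.
Planner: ∂(Σu_j)/∂g_i = Σα_j − 1 = 1.86 > 0, so everyone contributes w_i; G^SO = 34, W^SO = 34 + 1.86·34 = 97.24.
Deadweight loss = 39.06.

39.06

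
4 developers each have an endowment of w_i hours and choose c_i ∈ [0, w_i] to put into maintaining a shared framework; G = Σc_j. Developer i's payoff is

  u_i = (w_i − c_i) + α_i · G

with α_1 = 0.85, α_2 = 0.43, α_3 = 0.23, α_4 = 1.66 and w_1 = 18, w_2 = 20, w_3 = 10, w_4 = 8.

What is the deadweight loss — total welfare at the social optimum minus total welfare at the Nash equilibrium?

104.16

∂u_i/∂c_i = α_i − 1, so developer i contributes w_i if α_i > 1, else 0.
α_i > 1 for i ∈ {4}; NE contributions (0, 0, 0, 8), G = 8.
W^NE = Σw_i − G^NE + (Σα_i)·G^NE = 56 + 2.17·8 = 73.36.
Planner: ∂(Σu_j)/∂c_i = Σα_j − 1 = 2.17 > 0, so everyone contributes w_i; G^SO = 56, W^SO = 56 + 2.17·56 = 177.52.
Deadweight loss = 104.16.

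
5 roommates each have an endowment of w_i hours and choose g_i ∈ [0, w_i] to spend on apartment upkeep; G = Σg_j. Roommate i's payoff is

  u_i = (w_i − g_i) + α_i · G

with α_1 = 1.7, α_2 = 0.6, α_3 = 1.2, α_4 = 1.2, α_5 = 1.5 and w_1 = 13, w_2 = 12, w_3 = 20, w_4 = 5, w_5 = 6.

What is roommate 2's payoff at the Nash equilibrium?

∂u_i/∂g_i = α_i − 1, so roommate i contributes w_i if α_i > 1, else 0.
α_i > 1 for i ∈ {1, 3, 4, 5}; NE contributions (13, 0, 20, 5, 6), G = 44.
u_2 = (12 − 0) + 0.6·44 = 38.4.

38.4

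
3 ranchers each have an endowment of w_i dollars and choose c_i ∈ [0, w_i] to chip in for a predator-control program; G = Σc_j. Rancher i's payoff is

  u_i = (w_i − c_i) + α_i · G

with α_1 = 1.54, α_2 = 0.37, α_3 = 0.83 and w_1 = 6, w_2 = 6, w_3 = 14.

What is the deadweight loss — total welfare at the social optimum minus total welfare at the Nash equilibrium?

∂u_i/∂c_i = α_i − 1, so rancher i contributes w_i if α_i > 1, else 0.
α_i > 1 for i ∈ {1}; NE contributions (6, 0, 0), G = 6.
W^NE = Σw_i − G^NE + (Σα_i)·G^NE = 26 + 1.74·6 = 36.44.
Planner: ∂(Σu_j)/∂c_i = Σα_j − 1 = 1.74 > 0, so everyone contributes w_i; G^SO = 26, W^SO = 26 + 1.74·26 = 71.24.
Deadweight loss = 34.8.

34.8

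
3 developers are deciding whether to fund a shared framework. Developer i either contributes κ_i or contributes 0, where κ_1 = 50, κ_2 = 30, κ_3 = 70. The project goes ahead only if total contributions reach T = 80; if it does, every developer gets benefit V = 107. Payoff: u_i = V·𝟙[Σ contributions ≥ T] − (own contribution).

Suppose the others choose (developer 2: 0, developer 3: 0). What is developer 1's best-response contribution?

Others' total = 0. Even contributing 50 gives 50 < 80: no benefit either way.
Best response: 0.

0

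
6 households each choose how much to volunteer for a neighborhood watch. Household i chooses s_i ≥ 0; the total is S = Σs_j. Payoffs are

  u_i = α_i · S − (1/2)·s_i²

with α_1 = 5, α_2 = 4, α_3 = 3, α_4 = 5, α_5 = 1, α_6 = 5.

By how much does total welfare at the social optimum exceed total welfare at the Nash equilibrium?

1108.5

Household i's FOC: ∂u_i/∂s_i = α_i − s_i = 0, so s_i* = α_i.
NE contributions = (5, 4, 3, 5, 1, 5); S = 23.
W^NE = (Σα)·S − ½Σα_i² = 23² − ½·101 = 478.5.
Planner sets s_i = Σα_j = 23 for every i, so S^SO = 6·23 = 138.
W^SO = (Σα)·S^SO − ½·6·(Σα)² = (6/2)·23² = 1587.
Deadweight loss = W^SO − W^NE = 1108.5.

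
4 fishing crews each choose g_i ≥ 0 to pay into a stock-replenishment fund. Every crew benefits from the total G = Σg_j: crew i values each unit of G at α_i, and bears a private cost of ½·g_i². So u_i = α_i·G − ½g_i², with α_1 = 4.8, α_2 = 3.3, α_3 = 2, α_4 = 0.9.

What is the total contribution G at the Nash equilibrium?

Crew i's FOC: ∂u_i/∂g_i = α_i − g_i = 0, so g_i* = α_i.
NE contributions = (4.8, 3.3, 2, 0.9); G = 11.

11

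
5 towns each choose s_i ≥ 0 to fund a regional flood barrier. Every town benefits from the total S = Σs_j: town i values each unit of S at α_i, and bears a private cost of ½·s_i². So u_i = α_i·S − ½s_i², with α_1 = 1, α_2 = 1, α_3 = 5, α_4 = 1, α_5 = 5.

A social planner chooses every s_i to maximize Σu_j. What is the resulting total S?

Planner FOC: ∂(Σu_j)/∂s_i = (Σα_j) − s_i = 0, so s_i^SO = Σα_j = 13 for every i; S^SO = 65.

65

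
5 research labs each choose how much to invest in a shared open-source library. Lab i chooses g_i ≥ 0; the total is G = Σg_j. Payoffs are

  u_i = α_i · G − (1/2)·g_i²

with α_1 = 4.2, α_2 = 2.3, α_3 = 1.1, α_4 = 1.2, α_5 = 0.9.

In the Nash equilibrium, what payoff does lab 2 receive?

19.665

Lab i's FOC: ∂u_i/∂g_i = α_i − g_i = 0, so g_i* = α_i.
NE contributions = (4.2, 2.3, 1.1, 1.2, 0.9); G = 9.7.
u_2 = α_2·G − ½·(g_2)² = 2.3·9.7 − ½·2.3² = 19.665.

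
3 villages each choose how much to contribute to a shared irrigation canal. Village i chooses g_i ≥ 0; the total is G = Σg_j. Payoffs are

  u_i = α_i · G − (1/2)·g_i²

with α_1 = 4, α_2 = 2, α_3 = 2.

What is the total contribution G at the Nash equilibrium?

Village i's FOC: ∂u_i/∂g_i = α_i − g_i = 0, so g_i* = α_i.
NE contributions = (4, 2, 2); G = 8.

8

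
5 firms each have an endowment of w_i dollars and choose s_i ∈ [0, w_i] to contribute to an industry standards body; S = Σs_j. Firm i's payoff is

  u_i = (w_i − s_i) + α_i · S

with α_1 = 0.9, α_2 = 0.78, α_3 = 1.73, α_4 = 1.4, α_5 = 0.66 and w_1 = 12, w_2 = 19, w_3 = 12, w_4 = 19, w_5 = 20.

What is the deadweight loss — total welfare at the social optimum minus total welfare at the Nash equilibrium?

227.97

∂u_i/∂s_i = α_i − 1, so firm i contributes w_i if α_i > 1, else 0.
α_i > 1 for i ∈ {3, 4}; NE contributions (0, 0, 12, 19, 0), S = 31.
W^NE = Σw_i − S^NE + (Σα_i)·S^NE = 82 + 4.47·31 = 220.57.
Planner: ∂(Σu_j)/∂s_i = Σα_j − 1 = 4.47 > 0, so everyone contributes w_i; S^SO = 82, W^SO = 82 + 4.47·82 = 448.54.
Deadweight loss = 227.97.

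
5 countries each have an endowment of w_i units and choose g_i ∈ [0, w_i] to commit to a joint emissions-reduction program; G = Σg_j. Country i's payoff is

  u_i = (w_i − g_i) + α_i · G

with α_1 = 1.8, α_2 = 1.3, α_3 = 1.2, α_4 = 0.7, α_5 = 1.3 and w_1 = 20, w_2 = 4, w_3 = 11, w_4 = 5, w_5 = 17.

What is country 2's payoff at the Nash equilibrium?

67.6

∂u_i/∂g_i = α_i − 1, so country i contributes w_i if α_i > 1, else 0.
α_i > 1 for i ∈ {1, 2, 3, 5}; NE contributions (20, 4, 11, 0, 17), G = 52.
u_2 = (4 − 4) + 1.3·52 = 67.6.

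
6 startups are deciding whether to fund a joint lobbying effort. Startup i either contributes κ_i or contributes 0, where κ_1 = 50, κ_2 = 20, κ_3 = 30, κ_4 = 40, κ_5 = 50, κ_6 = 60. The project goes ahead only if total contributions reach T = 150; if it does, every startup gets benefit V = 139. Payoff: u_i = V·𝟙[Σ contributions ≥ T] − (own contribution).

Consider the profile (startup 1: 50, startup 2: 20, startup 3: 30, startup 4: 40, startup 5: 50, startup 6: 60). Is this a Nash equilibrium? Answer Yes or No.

Total = 250 ≥ 150: provided.
Startup 1 (pledges 50, payoff 89): dropping to 0 → total 200, payoff 139. Profitable deviation.

No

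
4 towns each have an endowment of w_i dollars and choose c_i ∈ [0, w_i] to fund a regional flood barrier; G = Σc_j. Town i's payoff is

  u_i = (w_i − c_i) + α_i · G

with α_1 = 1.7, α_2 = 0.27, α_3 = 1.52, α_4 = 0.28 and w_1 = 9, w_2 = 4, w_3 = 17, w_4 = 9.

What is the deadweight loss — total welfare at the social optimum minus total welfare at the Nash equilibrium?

36.01

∂u_i/∂c_i = α_i − 1, so town i contributes w_i if α_i > 1, else 0.
α_i > 1 for i ∈ {1, 3}; NE contributions (9, 0, 17, 0), G = 26.
W^NE = Σw_i − G^NE + (Σα_i)·G^NE = 39 + 2.77·26 = 111.02.
Planner: ∂(Σu_j)/∂c_i = Σα_j − 1 = 2.77 > 0, so everyone contributes w_i; G^SO = 39, W^SO = 39 + 2.77·39 = 147.03.
Deadweight loss = 36.01.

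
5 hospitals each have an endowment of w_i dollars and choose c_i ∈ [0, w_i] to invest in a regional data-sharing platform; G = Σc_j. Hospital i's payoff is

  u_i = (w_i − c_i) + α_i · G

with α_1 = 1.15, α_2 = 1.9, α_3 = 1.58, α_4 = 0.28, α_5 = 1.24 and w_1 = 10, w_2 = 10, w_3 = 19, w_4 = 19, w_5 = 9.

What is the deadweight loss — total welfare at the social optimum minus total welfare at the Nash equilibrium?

97.85

∂u_i/∂c_i = α_i − 1, so hospital i contributes w_i if α_i > 1, else 0.
α_i > 1 for i ∈ {1, 2, 3, 5}; NE contributions (10, 10, 19, 0, 9), G = 48.
W^NE = Σw_i − G^NE + (Σα_i)·G^NE = 67 + 5.15·48 = 314.2.
Planner: ∂(Σu_j)/∂c_i = Σα_j − 1 = 5.15 > 0, so everyone contributes w_i; G^SO = 67, W^SO = 67 + 5.15·67 = 412.05.
Deadweight loss = 97.85.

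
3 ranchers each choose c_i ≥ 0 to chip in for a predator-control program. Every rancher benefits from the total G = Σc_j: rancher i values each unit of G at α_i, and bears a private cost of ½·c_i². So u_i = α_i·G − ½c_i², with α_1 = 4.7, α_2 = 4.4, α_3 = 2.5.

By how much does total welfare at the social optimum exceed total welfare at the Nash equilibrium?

Rancher i's FOC: ∂u_i/∂c_i = α_i − c_i = 0, so c_i* = α_i.
NE contributions = (4.7, 4.4, 2.5); G = 11.6.
W^NE = (Σα)·G − ½Σα_i² = 11.6² − ½·47.7 = 110.71.
Planner sets c_i = Σα_j = 11.6 for every i, so G^SO = 3·11.6 = 34.8.
W^SO = (Σα)·G^SO − ½·3·(Σα)² = (3/2)·11.6² = 201.84.
Deadweight loss = W^SO − W^NE = 91.13.

91.13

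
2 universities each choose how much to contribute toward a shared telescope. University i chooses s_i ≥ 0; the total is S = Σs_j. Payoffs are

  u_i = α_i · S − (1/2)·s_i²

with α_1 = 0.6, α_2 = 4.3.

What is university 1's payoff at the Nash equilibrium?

University i's FOC: ∂u_i/∂s_i = α_i − s_i = 0, so s_i* = α_i.
NE contributions = (0.6, 4.3); S = 4.9.
u_1 = α_1·S − ½·(s_1)² = 0.6·4.9 − ½·0.6² = 2.76.

2.76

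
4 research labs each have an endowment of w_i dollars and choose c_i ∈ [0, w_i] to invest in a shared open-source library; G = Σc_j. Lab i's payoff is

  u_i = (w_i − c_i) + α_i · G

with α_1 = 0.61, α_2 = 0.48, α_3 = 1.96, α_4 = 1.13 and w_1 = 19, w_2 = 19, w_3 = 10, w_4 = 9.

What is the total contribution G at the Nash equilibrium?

19

∂u_i/∂c_i = α_i − 1, so lab i contributes w_i if α_i > 1, else 0.
α_i > 1 for i ∈ {3, 4}; NE contributions (0, 0, 10, 9), G = 19.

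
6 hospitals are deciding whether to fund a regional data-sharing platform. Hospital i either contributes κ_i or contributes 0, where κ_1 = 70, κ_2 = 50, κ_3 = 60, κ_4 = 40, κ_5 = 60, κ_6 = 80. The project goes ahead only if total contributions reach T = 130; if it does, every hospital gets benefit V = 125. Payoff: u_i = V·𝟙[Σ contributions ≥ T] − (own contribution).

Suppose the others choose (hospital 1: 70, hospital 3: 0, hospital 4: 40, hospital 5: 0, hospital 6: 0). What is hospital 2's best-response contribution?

Others' total = 110. Contributing 50 brings total to 160 ≥ 130: gain V − κ_2 = 75.
Best response: 50.

50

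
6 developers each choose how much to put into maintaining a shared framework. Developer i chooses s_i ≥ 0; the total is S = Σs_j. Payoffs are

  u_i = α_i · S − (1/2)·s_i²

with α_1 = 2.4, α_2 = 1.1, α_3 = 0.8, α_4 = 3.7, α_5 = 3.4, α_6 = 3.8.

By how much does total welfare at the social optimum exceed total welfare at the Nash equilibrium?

Developer i's FOC: ∂u_i/∂s_i = α_i − s_i = 0, so s_i* = α_i.
NE contributions = (2.4, 1.1, 0.8, 3.7, 3.4, 3.8); S = 15.2.
W^NE = (Σα)·S − ½Σα_i² = 15.2² − ½·47.3 = 207.39.
Planner sets s_i = Σα_j = 15.2 for every i, so S^SO = 6·15.2 = 91.2.
W^SO = (Σα)·S^SO − ½·6·(Σα)² = (6/2)·15.2² = 693.12.
Deadweight loss = W^SO − W^NE = 485.73.

485.73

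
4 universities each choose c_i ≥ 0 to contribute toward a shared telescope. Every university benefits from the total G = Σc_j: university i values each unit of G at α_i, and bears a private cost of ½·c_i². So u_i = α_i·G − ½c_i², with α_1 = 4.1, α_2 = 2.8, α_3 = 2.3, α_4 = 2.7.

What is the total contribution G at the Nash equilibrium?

11.9

University i's FOC: ∂u_i/∂c_i = α_i − c_i = 0, so c_i* = α_i.
NE contributions = (4.1, 2.8, 2.3, 2.7); G = 11.9.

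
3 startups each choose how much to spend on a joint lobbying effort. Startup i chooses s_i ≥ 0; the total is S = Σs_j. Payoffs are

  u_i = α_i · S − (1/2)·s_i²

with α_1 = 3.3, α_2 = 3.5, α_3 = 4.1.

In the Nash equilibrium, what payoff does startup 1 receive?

30.525

Startup i's FOC: ∂u_i/∂s_i = α_i − s_i = 0, so s_i* = α_i.
NE contributions = (3.3, 3.5, 4.1); S = 10.9.
u_1 = α_1·S − ½·(s_1)² = 3.3·10.9 − ½·3.3² = 30.525.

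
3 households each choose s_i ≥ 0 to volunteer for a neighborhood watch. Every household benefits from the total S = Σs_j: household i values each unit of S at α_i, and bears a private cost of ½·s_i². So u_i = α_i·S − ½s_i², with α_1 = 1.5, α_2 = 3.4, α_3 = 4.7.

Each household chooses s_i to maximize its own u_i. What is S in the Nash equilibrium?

Household i's FOC: ∂u_i/∂s_i = α_i − s_i = 0, so s_i* = α_i.
NE contributions = (1.5, 3.4, 4.7); S = 9.6.

9.6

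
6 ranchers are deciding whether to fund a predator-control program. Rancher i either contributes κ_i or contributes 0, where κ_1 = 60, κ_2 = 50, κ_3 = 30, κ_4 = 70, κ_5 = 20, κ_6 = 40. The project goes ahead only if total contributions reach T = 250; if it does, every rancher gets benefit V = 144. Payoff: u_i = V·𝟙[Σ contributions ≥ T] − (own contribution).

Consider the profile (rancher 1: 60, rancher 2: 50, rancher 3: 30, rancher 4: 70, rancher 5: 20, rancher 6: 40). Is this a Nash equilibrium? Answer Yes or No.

No

Total = 270 ≥ 250: provided.
Rancher 1 (pledges 60, payoff 84): dropping to 0 → total 210, payoff 0. No gain.
Rancher 2 (pledges 50, payoff 94): dropping to 0 → total 220, payoff 0. No gain.
Rancher 3 (pledges 30, payoff 114): dropping to 0 → total 240, payoff 0. No gain.
Rancher 4 (pledges 70, payoff 74): dropping to 0 → total 200, payoff 0. No gain.
Rancher 5 (pledges 20, payoff 124): dropping to 0 → total 250, payoff 144. Profitable deviation.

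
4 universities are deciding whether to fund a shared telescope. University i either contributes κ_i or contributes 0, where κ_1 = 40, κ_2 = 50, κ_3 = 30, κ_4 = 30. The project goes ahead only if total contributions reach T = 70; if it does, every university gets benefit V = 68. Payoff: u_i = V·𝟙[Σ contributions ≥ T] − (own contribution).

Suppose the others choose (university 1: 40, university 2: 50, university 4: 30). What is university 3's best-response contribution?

0

Others' total = 120 ≥ 70; contributing adds cost 30 for no extra benefit.
Best response: 0.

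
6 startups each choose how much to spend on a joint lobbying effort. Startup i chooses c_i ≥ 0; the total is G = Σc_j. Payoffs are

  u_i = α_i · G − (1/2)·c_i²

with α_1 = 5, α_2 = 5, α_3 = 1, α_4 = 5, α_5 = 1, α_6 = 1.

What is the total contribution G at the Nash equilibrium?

18

Startup i's FOC: ∂u_i/∂c_i = α_i − c_i = 0, so c_i* = α_i.
NE contributions = (5, 5, 1, 5, 1, 1); G = 18.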